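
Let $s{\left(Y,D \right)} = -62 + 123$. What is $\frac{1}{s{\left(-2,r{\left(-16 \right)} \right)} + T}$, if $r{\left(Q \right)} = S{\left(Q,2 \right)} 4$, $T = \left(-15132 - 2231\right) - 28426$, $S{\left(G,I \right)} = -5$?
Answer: $- \frac{1}{45728} \approx -2.1868 \cdot 10^{-5}$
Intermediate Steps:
$T = -45789$ ($T = -17363 - 28426 = -45789$)
$r{\left(Q \right)} = -20$ ($r{\left(Q \right)} = \left(-5\right) 4 = -20$)
$s{\left(Y,D \right)} = 61$
$\frac{1}{s{\left(-2,r{\left(-16 \right)} \right)} + T} = \frac{1}{61 - 45789} = \frac{1}{-45728} = - \frac{1}{45728}$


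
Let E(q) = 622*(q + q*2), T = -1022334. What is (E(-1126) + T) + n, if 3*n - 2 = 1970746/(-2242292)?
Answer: -3501843054727/1121146 ≈ -3.1234e+6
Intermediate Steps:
n = 418973/1121146 (n = 2/3 + (1970746/(-2242292))/3 = 2/3 + (1970746*(-1/2242292))/3 = 2/3 + (1/3)*(-985373/1121146) = 2/3 - 985373/3363438 = 418973/1121146 ≈ 0.37370)
E(q) = 1866*q (E(q) = 622*(q + 2*q) = 622*(3*q) = 1866*q)
(E(-1126) + T) + n = (1866*(-1126) - 1022334) + 418973/1121146 = (-2101116 - 1022334) + 418973/1121146 = -3123450 + 418973/1121146 = -3501843054727/1121146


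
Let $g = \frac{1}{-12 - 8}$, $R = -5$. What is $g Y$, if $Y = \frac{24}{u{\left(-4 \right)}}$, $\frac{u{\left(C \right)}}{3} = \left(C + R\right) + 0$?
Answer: $\frac{2}{45} \approx 0.044444$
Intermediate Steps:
$g = - \frac{1}{20}$ ($g = \frac{1}{-20} = - \frac{1}{20} \approx -0.05$)
$u{\left(C \right)} = -15 + 3 C$ ($u{\left(C \right)} = 3 \left(\left(C - 5\right) + 0\right) = 3 \left(\left(-5 + C\right) + 0\right) = 3 \left(-5 + C\right) = -15 + 3 C$)
$Y = - \frac{8}{9}$ ($Y = \frac{24}{-15 + 3 \left(-4\right)} = \frac{24}{-15 - 12} = \frac{24}{-27} = 24 \left(- \frac{1}{27}\right) = - \frac{8}{9} \approx -0.88889$)
$g Y = \left(- \frac{1}{20}\right) \left(- \frac{8}{9}\right) = \frac{2}{45}$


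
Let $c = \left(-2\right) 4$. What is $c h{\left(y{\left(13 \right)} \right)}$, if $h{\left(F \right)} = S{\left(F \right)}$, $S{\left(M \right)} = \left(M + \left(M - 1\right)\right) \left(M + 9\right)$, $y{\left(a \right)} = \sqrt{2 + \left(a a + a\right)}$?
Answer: $-2872 - 272 \sqrt{46} \approx -4716.8$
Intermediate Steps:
$c = -8$
$y{\left(a \right)} = \sqrt{2 + a + a^{2}}$ ($y{\left(a \right)} = \sqrt{2 + \left(a^{2} + a\right)} = \sqrt{2 + \left(a + a^{2}\right)} = \sqrt{2 + a + a^{2}}$)
$S{\left(M \right)} = \left(-1 + 2 M\right) \left(9 + M\right)$ ($S{\left(M \right)} = \left(M + \left(M - 1\right)\right) \left(9 + M\right) = \left(M + \left(-1 + M\right)\right) \left(9 + M\right) = \left(-1 + 2 M\right) \left(9 + M\right)$)
$h{\left(F \right)} = -9 + 2 F^{2} + 17 F$
$c h{\left(y{\left(13 \right)} \right)} = - 8 \left(-9 + 2 \left(\sqrt{2 + 13 + 13^{2}}\right)^{2} + 17 \sqrt{2 + 13 + 13^{2}}\right) = - 8 \left(-9 + 2 \left(\sqrt{2 + 13 + 169}\right)^{2} + 17 \sqrt{2 + 13 + 169}\right) = - 8 \left(-9 + 2 \left(\sqrt{184}\right)^{2} + 17 \sqrt{184}\right) = - 8 \left(-9 + 2 \left(2 \sqrt{46}\right)^{2} + 17 \cdot 2 \sqrt{46}\right) = - 8 \left(-9 + 2 \cdot 184 + 34 \sqrt{46}\right) = - 8 \left(-9 + 368 + 34 \sqrt{46}\right) = - 8 \left(359 + 34 \sqrt{46}\right) = -2872 - 272 \sqrt{46}$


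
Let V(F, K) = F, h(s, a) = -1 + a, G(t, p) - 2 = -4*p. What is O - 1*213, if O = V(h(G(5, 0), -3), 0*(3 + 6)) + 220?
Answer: 3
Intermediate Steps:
G(t, p) = 2 - 4*p
O = 216 (O = (-1 - 3) + 220 = -4 + 220 = 216)
O - 1*213 = 216 - 1*213 = 216 - 213 = 3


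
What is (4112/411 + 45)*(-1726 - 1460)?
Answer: -24008634/137 ≈ -1.7525e+5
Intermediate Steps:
(4112/411 + 45)*(-1726 - 1460) = (4112*(1/411) + 45)*(-3186) = (4112/411 + 45)*(-3186) = (22607/411)*(-3186) = -24008634/137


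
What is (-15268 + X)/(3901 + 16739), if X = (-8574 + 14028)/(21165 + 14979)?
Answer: -30657841/41445120 ≈ -0.73972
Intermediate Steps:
X = 303/2008 (X = 5454/36144 = 5454*(1/36144) = 303/2008 ≈ 0.15090)
(-15268 + X)/(3901 + 16739) = (-15268 + 303/2008)/(3901 + 16739) = -30657841/2008/20640 = -30657841/2008*1/20640 = -30657841/41445120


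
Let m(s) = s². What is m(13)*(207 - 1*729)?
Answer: -88218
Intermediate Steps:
m(13)*(207 - 1*729) = 13²*(207 - 1*729) = 169*(207 - 729) = 169*(-522) = -88218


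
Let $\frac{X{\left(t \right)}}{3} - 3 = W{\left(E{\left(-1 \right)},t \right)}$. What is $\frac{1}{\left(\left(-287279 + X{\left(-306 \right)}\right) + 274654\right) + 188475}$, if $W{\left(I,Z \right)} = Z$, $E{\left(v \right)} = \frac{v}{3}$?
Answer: $\frac{1}{174941} \approx 5.7162 \cdot 10^{-6}$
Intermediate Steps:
$E{\left(v \right)} = \frac{v}{3}$ ($E{\left(v \right)} = v \frac{1}{3} = \frac{v}{3}$)
$X{\left(t \right)} = 9 + 3 t$
$\frac{1}{\left(\left(-287279 + X{\left(-306 \right)}\right) + 274654\right) + 188475} = \frac{1}{\left(\left(-287279 + \left(9 + 3 \left(-306\right)\right)\right) + 274654\right) + 188475} = \frac{1}{\left(\left(-287279 + \left(9 - 918\right)\right) + 274654\right) + 188475} = \frac{1}{\left(\left(-287279 - 909\right) + 274654\right) + 188475} = \frac{1}{\left(-288188 + 274654\right) + 188475} = \frac{1}{-13534 + 188475} = \frac{1}{174941}$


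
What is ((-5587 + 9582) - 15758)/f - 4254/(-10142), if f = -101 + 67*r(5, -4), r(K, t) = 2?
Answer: -1805454/5071 ≈ -356.04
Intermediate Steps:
f = 33 (f = -101 + 67*2 = -101 + 134 = 33)
((-5587 + 9582) - 15758)/f - 4254/(-10142) = ((-5587 + 9582) - 15758)/33 - 4254/(-10142) = (3995 - 15758)*(1/33) - 4254*(-1/10142) = -11763*1/33 + 2127/5071 = -3921/11 + 2127/5071 = -1805454/5071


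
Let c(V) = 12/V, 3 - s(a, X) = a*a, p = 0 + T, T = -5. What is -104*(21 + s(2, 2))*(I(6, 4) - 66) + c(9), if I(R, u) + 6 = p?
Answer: 480484/3 ≈ 1.6016e+5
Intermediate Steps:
p = -5 (p = 0 - 5 = -5)
I(R, u) = -11 (I(R, u) = -6 - 5 = -11)
s(a, X) = 3 - a**2 (s(a, X) = 3 - a*a = 3 - a**2)
-104*(21 + s(2, 2))*(I(6, 4) - 66) + c(9) = -104*(21 + (3 - 1*2**2))*(-11 - 66) + 12/9 = -104*(21 + (3 - 1*4))*(-77) + 12*(1/9) = -104*(21 + (3 - 4))*(-77) + 4/3 = -104*(21 - 1)*(-77) + 4/3 = -2080*(-77) + 4/3 = -104*(-1540) + 4/3 = 160160 + 4/3 = 480484/3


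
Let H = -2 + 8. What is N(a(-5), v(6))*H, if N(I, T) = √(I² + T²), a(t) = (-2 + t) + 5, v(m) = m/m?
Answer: 6*√5 ≈ 13.416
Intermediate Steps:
v(m) = 1
a(t) = 3 + t
H = 6
N(a(-5), v(6))*H = √((3 - 5)² + 1²)*6 = √((-2)² + 1)*6 = √(4 + 1)*6 = √5*6 = 6*√5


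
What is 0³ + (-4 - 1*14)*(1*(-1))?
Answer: 18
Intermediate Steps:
0³ + (-4 - 1*14)*(1*(-1)) = 0 + (-4 - 14)*(-1) = 0 - 18*(-1) = 0 + 18 = 18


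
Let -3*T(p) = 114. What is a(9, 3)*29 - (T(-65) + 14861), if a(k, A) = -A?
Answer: -14910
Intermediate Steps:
T(p) = -38 (T(p) = -1/3*114 = -38)
a(9, 3)*29 - (T(-65) + 14861) = -1*3*29 - (-38 + 14861) = -3*29 - 1*14823 = -87 - 14823 = -14910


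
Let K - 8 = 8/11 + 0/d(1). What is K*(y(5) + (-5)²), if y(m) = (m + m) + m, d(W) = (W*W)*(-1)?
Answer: 3840/11 ≈ 349.09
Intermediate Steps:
d(W) = -W² (d(W) = W²*(-1) = -W²)
K = 96/11 (K = 8 + (8/11 + 0/((-1*1²))) = 8 + (8*(1/11) + 0/((-1*1))) = 8 + (8/11 + 0/(-1)) = 8 + (8/11 + 0*(-1)) = 8 + (8/11 + 0) = 8 + 8/11 = 96/11 ≈ 8.7273)
y(m) = 3*m (y(m) = 2*m + m = 3*m)
K*(y(5) + (-5)²) = 96*(3*5 + (-5)²)/11 = 96*(15 + 25)/11 = (96/11)*40 = 3840/11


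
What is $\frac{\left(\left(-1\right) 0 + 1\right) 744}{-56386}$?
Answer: $- \frac{372}{28193} \approx -0.013195$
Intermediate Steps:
$\frac{\left(\left(-1\right) 0 + 1\right) 744}{-56386} = \left(0 + 1\right) 744 \left(- \frac{1}{56386}\right) = 1 \cdot 744 \left(- \frac{1}{56386}\right) = 744 \left(- \frac{1}{56386}\right) = - \frac{372}{28193}$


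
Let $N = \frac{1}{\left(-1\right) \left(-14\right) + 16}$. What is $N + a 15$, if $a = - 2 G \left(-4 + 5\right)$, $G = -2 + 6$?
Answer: $- \frac{3599}{30} \approx -119.97$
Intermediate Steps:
$G = 4$
$N = \frac{1}{30}$ ($N = \frac{1}{14 + 16} = \frac{1}{30} \approx 0.033333$)
$a = -8$ ($a = \left(-2\right) 4 \left(-4 + 5\right) = \left(-8\right) 1 = -8$)
$N + a 15 = \frac{1}{30} - 120 = - \frac{3599}{30}$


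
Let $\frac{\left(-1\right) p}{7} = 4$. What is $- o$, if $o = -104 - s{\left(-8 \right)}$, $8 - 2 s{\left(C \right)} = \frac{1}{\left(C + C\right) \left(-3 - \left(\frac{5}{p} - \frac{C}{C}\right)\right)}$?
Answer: $\frac{44057}{408} \approx 107.98$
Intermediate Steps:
$p = -28$ ($p = \left(-7\right) 4 = -28$)
$s{\left(C \right)} = 4 + \frac{7}{51 C}$ ($s{\left(C \right)} = 4 - \frac{1}{2 \left(C + C\right) \left(-3 + \left(- \frac{5}{-28} + \frac{C}{C}\right)\right)} = 4 - \frac{1}{2 \cdot 2 C \left(-3 + \left(\left(-5\right) \left(- \frac{1}{28}\right) + 1\right)\right)} = 4 - \frac{1}{2 \cdot 2 C \left(-3 + \left(\frac{5}{28} + 1\right)\right)} = 4 - \frac{1}{2 \cdot 2 C \left(-3 + \frac{33}{28}\right)} = 4 - \frac{1}{2 \cdot 2 C \left(- \frac{51}{28}\right)} = 4 - \frac{1}{2 \left(- \frac{51 C}{14}\right)} = 4 - \frac{\left(- \frac{14}{51}\right) \frac{1}{C}}{2} = 4 + \frac{7}{51 C}$)
$o = - \frac{44057}{408}$ ($o = -104 - \left(4 + \frac{7}{51 \left(-8\right)}\right) = -104 - \left(4 + \frac{7}{51} \left(- \frac{1}{8}\right)\right) = -104 - \left(4 - \frac{7}{408}\right) = -104 - \frac{1625}{408} = - \frac{44057}{408} \approx -107.98$)
$- o = \left(-1\right) \left(- \frac{44057}{408}\right) = \frac{44057}{408}$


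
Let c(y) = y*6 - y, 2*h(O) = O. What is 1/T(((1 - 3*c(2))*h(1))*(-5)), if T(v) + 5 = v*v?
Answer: 4/21005 ≈ 0.00019043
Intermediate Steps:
h(O) = O/2
c(y) = 5*y (c(y) = 6*y - y = 5*y)
T(v) = -5 + v² (T(v) = -5 + v*v = -5 + v²)
1/T(((1 - 3*c(2))*h(1))*(-5)) = 1/(-5 + (((1 - 15*2)*((½)*1))*(-5))²) = 1/(-5 + (((1 - 3*10)*(½))*(-5))²) = 1/(-5 + (((1 - 30)*(½))*(-5))²) = 1/(-5 + (-29*½*(-5))²) = 1/(-5 + (-29/2*(-5))²) = 1/(-5 + (145/2)²) = 1/(-5 + 21025/4) = 1/(21005/4) = 4/21005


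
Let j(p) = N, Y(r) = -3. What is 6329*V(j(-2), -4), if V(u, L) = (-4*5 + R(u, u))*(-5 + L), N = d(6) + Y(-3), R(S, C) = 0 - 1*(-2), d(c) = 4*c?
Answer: 1025298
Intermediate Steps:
R(S, C) = 2 (R(S, C) = 0 + 2 = 2)
N = 21 (N = 4*6 - 3 = 24 - 3 = 21)
j(p) = 21
V(u, L) = 90 - 18*L (V(u, L) = (-4*5 + 2)*(-5 + L) = (-20 + 2)*(-5 + L) = -18*(-5 + L) = 90 - 18*L)
6329*V(j(-2), -4) = 6329*(90 - 18*(-4)) = 6329*(90 + 72) = 6329*162 = 1025298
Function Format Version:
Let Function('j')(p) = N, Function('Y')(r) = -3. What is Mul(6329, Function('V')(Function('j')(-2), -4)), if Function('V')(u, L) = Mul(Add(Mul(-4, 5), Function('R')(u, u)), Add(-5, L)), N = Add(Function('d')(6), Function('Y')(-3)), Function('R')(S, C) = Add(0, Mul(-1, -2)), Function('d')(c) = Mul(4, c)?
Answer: 1025298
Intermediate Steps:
Function('R')(S, C) = 2 (Function('R')(S, C) = Add(0, 2) = 2)
N = 21 (N = Add(Mul(4, 6), -3) = Add(24, -3) = 21)
Function('j')(p) = 21
Function('V')(u, L) = Add(90, Mul(-18, L)) (Function('V')(u, L) = Mul(Add(Mul(-4, 5), 2), Add(-5, L)) = Mul(Add(-20, 2), Add(-5, L)) = Mul(-18, Add(-5, L)) = Add(90, Mul(-18, L)))
Mul(6329, Function('V')(Function('j')(-2), -4)) = Mul(6329, Add(90, Mul(-18, -4))) = Mul(6329, Add(90, 72)) = Mul(6329, 162) = 1025298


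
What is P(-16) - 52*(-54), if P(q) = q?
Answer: 2792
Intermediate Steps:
P(-16) - 52*(-54) = -16 - 52*(-54) = -16 + 2808 = 2792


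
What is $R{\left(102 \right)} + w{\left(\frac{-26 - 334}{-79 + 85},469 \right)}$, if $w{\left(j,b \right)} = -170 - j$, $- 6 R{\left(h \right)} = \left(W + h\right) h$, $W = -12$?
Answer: $-1640$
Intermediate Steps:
$R{\left(h \right)} = - \frac{h \left(-12 + h\right)}{6}$ ($R{\left(h \right)} = - \frac{\left(-12 + h\right) h}{6} = - \frac{h \left(-12 + h\right)}{6}$)
$R{\left(102 \right)} + w{\left(\frac{-26 - 334}{-79 + 85},469 \right)} = \frac{1}{6} \cdot 102 \left(12 - 102\right) - \left(170 + \frac{-26 - 334}{-79 + 85}\right) = \frac{1}{6} \cdot 102 \left(12 - 102\right) - \left(170 - \frac{360}{6}\right) = \frac{1}{6} \cdot 102 \left(-90\right) - \left(170 - 60\right) = -1530 - 110 = -1640$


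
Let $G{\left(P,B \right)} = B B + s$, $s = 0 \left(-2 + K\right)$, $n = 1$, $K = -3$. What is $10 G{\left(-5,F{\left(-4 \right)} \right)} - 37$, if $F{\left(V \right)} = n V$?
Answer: $123$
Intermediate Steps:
$s = 0$ ($s = 0 \left(-2 - 3\right) = 0 \left(-5\right) = 0$)
$F{\left(V \right)} = V$ ($F{\left(V \right)} = 1 V = V$)
$G{\left(P,B \right)} = B^{2}$ ($G{\left(P,B \right)} = B B + 0 = B^{2} + 0 = B^{2}$)
$10 G{\left(-5,F{\left(-4 \right)} \right)} - 37 = 10 \left(-4\right)^{2} - 37 = 10 \cdot 16 - 37 = 160 - 37 = 123$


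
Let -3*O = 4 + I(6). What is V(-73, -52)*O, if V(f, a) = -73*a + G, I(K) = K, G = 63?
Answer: -38590/3 ≈ -12863.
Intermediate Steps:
V(f, a) = 63 - 73*a (V(f, a) = -73*a + 63 = 63 - 73*a)
O = -10/3 (O = -(4 + 6)/3 = -1/3*10 = -10/3 ≈ -3.3333)
V(-73, -52)*O = (63 - 73*(-52))*(-10/3) = (63 + 3796)*(-10/3) = 3859*(-10/3) = -38590/3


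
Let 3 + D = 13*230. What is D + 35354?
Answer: 38341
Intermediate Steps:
D = 2987 (D = -3 + 13*230 = -3 + 2990 = 2987)
D + 35354 = 2987 + 35354 = 38341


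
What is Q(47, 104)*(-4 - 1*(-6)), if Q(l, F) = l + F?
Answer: 302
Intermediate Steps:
Q(l, F) = F + l
Q(47, 104)*(-4 - 1*(-6)) = (104 + 47)*(-4 - 1*(-6)) = 151*(-4 + 6) = 151*2 = 302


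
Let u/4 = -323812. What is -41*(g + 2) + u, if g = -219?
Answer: -1286351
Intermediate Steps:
u = -1295248 (u = 4*(-323812) = -1295248)
-41*(g + 2) + u = -41*(-219 + 2) - 1295248 = -41*(-217) - 1295248 = 8897 - 1295248 = -1286351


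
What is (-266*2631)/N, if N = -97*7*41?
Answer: 99978/3977 ≈ 25.139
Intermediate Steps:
N = -27839 (N = -679*41 = -27839)
(-266*2631)/N = -266*2631/(-27839) = -699846*(-1/27839) = 99978/3977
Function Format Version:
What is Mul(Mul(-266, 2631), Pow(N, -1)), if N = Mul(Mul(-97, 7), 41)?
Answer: Rational(99978, 3977) ≈ 25.139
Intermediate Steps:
N = -27839 (N = Mul(-679, 41) = -27839)
Mul(Mul(-266, 2631), Pow(N, -1)) = Mul(Mul(-266, 2631), Pow(-27839, -1)) = Mul(-699846, Rational(-1, 27839)) = Rational(99978, 3977)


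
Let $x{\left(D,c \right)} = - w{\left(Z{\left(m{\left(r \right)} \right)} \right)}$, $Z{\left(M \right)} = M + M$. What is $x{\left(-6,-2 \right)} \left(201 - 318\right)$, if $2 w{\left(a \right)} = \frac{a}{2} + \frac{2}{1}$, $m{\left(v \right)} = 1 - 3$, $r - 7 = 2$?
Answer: $0$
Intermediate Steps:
$r = 9$ ($r = 7 + 2 = 9$)
$m{\left(v \right)} = -2$
$Z{\left(M \right)} = 2 M$
$w{\left(a \right)} = 1 + \frac{a}{4}$ ($w{\left(a \right)} = \frac{\frac{a}{2} + \frac{2}{1}}{2} = \frac{a \frac{1}{2} + 2 \cdot 1}{2} = \frac{\frac{a}{2} + 2}{2} = \frac{2 + \frac{a}{2}}{2} = 1 + \frac{a}{4}$)
$x{\left(D,c \right)} = 0$ ($x{\left(D,c \right)} = - (1 + \frac{2 \left(-2\right)}{4}) = - (1 + \frac{1}{4} \left(-4\right)) = - (1 - 1) = \left(-1\right) 0 = 0$)
$x{\left(-6,-2 \right)} \left(201 - 318\right) = 0 \left(201 - 318\right) = 0 \left(-117\right) = 0$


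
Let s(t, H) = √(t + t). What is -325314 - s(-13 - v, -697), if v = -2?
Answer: -325314 - I*√22 ≈ -3.2531e+5 - 4.6904*I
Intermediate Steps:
s(t, H) = √2*√t (s(t, H) = √(2*t) = √2*√t)
-325314 - s(-13 - v, -697) = -325314 - √2*√(-13 - 1*(-2)) = -325314 - √2*√(-13 + 2) = -325314 - √2*√(-11) = -325314 - √2*I*√11 = -325314 - I*√22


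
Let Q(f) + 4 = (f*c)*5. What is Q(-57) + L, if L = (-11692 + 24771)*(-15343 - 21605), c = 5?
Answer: -483244321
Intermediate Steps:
L = -483242892 (L = 13079*(-36948) = -483242892)
Q(f) = -4 + 25*f (Q(f) = -4 + (f*5)*5 = -4 + (5*f)*5 = -4 + 25*f)
Q(-57) + L = (-4 + 25*(-57)) - 483242892 = (-4 - 1425) - 483242892 = -1429 - 483242892 = -483244321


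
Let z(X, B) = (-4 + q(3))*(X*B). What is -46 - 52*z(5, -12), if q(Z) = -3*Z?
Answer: -40606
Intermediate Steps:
z(X, B) = -13*B*X (z(X, B) = (-4 - 3*3)*(X*B) = (-4 - 9)*(B*X) = -13*B*X)
-46 - 52*z(5, -12) = -46 - (-676)*(-12)*5 = -46 - 52*780 = -46 - 40560 = -40606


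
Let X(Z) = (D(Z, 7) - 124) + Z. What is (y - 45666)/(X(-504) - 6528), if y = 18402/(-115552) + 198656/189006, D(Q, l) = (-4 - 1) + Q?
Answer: 249331734056023/41850940839120 ≈ 5.9576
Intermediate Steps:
D(Q, l) = -5 + Q
X(Z) = -129 + 2*Z (X(Z) = ((-5 + Z) - 124) + Z = (-129 + Z) + Z = -129 + 2*Z)
y = 4869252425/5460005328 (y = 18402*(-1/115552) + 198656*(1/189006) = -9201/57776 + 99328/94503 = 4869252425/5460005328 ≈ 0.89180)
(y - 45666)/(X(-504) - 6528) = (4869252425/5460005328 - 45666)/((-129 + 2*(-504)) - 6528) = -249331734056023/(5460005328*((-129 - 1008) - 6528)) = -249331734056023/(5460005328*(-1137 - 6528)) = -249331734056023/5460005328/(-7665) = -249331734056023/5460005328*(-1/7665) = 249331734056023/41850940839120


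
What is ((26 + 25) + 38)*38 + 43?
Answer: 3425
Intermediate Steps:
((26 + 25) + 38)*38 + 43 = (51 + 38)*38 + 43 = 89*38 + 43 = 3382 + 43 = 3425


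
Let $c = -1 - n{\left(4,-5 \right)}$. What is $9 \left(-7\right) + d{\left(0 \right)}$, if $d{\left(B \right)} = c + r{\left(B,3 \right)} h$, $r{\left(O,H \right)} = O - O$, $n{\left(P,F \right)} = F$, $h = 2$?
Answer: $-59$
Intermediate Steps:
$r{\left(O,H \right)} = 0$
$c = 4$ ($c = -1 - -5 = -1 + 5 = 4$)
$d{\left(B \right)} = 4$ ($d{\left(B \right)} = 4 + 0 \cdot 2 = 4 + 0 = 4$)
$9 \left(-7\right) + d{\left(0 \right)} = 9 \left(-7\right) + 4 = -63 + 4 = -59$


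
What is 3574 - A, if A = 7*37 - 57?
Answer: 3372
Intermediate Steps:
A = 202 (A = 259 - 57 = 202)
3574 - A = 3574 - 1*202 = 3574 - 202 = 3372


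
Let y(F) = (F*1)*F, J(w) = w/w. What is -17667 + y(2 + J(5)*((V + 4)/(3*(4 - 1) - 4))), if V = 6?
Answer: -17651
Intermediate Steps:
J(w) = 1
y(F) = F**2 (y(F) = F*F = F**2)
-17667 + y(2 + J(5)*((V + 4)/(3*(4 - 1) - 4))) = -17667 + (2 + 1*((6 + 4)/(3*(4 - 1) - 4)))**2 = -17667 + (2 + 1*(10/(3*3 - 4)))**2 = -17667 + (2 + 1*(10/(9 - 4)))**2 = -17667 + (2 + 1*(10/5))**2 = -17667 + (2 + 1*(10*(1/5)))**2 = -17667 + (2 + 1*2)**2 = -17667 + (2 + 2)**2 = -17667 + 4**2 = -17667 + 16 = -17651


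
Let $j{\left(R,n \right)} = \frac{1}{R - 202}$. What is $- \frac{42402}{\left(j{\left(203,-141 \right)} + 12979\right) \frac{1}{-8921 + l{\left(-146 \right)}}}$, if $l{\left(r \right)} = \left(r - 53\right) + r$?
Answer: $\frac{98224233}{3245} \approx 30269.0$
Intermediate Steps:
$j{\left(R,n \right)} = \frac{1}{-202 + R}$
$l{\left(r \right)} = -53 + 2 r$ ($l{\left(r \right)} = \left(-53 + r\right) + r = -53 + 2 r$)
$- \frac{42402}{\left(j{\left(203,-141 \right)} + 12979\right) \frac{1}{-8921 + l{\left(-146 \right)}}} = - \frac{42402}{\left(\frac{1}{-202 + 203} + 12979\right) \frac{1}{-8921 + \left(-53 + 2 \left(-146\right)\right)}} = - \frac{42402}{\left(1^{-1} + 12979\right) \frac{1}{-8921 - 345}} = - \frac{42402}{\left(1 + 12979\right) \frac{1}{-8921 - 345}} = - \frac{42402}{12980 \frac{1}{-9266}} = - \frac{42402}{12980 \left(- \frac{1}{9266}\right)} = - \frac{42402}{- \frac{6490}{4633}} = \left(-42402\right) \left(- \frac{4633}{6490}\right) = \frac{98224233}{3245}$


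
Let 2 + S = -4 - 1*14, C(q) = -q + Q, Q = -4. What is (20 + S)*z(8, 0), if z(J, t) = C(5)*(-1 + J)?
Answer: 0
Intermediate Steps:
C(q) = -4 - q (C(q) = -q - 4 = -4 - q)
z(J, t) = 9 - 9*J (z(J, t) = (-4 - 1*5)*(-1 + J) = (-4 - 5)*(-1 + J) = -9*(-1 + J) = 9 - 9*J)
S = -20 (S = -2 + (-4 - 1*14) = -2 + (-4 - 14) = -2 - 18 = -20)
(20 + S)*z(8, 0) = (20 - 20)*(9 - 9*8) = 0*(9 - 72) = 0*(-63) = 0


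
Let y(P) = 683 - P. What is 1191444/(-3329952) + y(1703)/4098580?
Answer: -20360937919/56866977784 ≈ -0.35805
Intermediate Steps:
1191444/(-3329952) + y(1703)/4098580 = 1191444/(-3329952) + (683 - 1*1703)/4098580 = 1191444*(-1/3329952) + (683 - 1703)*(1/4098580) = -99287/277496 - 1020*1/4098580 = -99287/277496 - 51/204929 = -20360937919/56866977784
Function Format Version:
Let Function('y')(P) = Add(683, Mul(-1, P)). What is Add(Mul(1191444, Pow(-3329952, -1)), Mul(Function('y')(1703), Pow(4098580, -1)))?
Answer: Rational(-20360937919, 56866977784) ≈ -0.35805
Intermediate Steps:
Add(Mul(1191444, Pow(-3329952, -1)), Mul(Function('y')(1703), Pow(4098580, -1))) = Add(Mul(1191444, Pow(-3329952, -1)), Mul(Add(683, Mul(-1, 1703)), Pow(4098580, -1))) = Add(Mul(1191444, Rational(-1, 3329952)), Mul(Add(683, -1703), Rational(1, 4098580))) = Add(Rational(-99287, 277496), Mul(-1020, Rational(1, 4098580))) = Add(Rational(-99287, 277496), Rational(-51, 204929)) = Rational(-20360937919, 56866977784)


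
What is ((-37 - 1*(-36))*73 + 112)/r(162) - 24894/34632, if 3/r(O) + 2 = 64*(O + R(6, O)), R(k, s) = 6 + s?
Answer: 528202033/1924 ≈ 2.7453e+5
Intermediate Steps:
r(O) = 3/(382 + 128*O) (r(O) = 3/(-2 + 64*(O + (6 + O))) = 3/(-2 + 64*(6 + 2*O)) = 3/(-2 + (384 + 128*O)) = 3/(382 + 128*O))
((-37 - 1*(-36))*73 + 112)/r(162) - 24894/34632 = ((-37 - 1*(-36))*73 + 112)/((3/(2*(191 + 64*162)))) - 24894/34632 = ((-37 + 36)*73 + 112)/((3/(2*(191 + 10368)))) - 24894*1/34632 = (-1*73 + 112)/(((3/2)/10559)) - 1383/1924 = (-73 + 112)/(((3/2)*(1/10559))) - 1383/1924 = 39/(3/21118) - 1383/1924 = 39*(21118/3) - 1383/1924 = 274534 - 1383/1924 = 528202033/1924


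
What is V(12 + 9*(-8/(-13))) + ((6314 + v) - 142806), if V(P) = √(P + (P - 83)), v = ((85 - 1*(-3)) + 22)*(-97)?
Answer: -147162 + I*√8099/13 ≈ -1.4716e+5 + 6.9227*I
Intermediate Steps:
v = -10670 (v = ((85 + 3) + 22)*(-97) = (88 + 22)*(-97) = 110*(-97) = -10670)
V(P) = √(-83 + 2*P) (V(P) = √(P + (-83 + P)) = √(-83 + 2*P))
V(12 + 9*(-8/(-13))) + ((6314 + v) - 142806) = √(-83 + 2*(12 + 9*(-8/(-13)))) + ((6314 - 10670) - 142806) = √(-83 + 2*(12 + 9*(-8*(-1/13)))) + (-4356 - 142806) = √(-83 + 2*(12 + 9*(8/13))) - 147162 = √(-83 + 2*(12 + 72/13)) - 147162 = √(-83 + 2*(228/13)) - 147162 = √(-83 + 456/13) - 147162 = √(-623/13) - 147162 = I*√8099/13 - 147162 = -147162 + I*√8099/13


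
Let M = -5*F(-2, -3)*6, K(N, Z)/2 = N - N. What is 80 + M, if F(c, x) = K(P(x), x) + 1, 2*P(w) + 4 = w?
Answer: 50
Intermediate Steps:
P(w) = -2 + w/2
K(N, Z) = 0 (K(N, Z) = 2*(N - N) = 2*0 = 0)
F(c, x) = 1 (F(c, x) = 0 + 1 = 1)
M = -30 (M = -5*1*6 = -5*6 = -30)
80 + M = 80 - 30 = 50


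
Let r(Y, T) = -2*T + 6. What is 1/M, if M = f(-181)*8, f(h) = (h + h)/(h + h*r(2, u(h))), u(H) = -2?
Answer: 11/16 ≈ 0.68750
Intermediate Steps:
r(Y, T) = 6 - 2*T
f(h) = 2/11 (f(h) = (h + h)/(h + h*(6 - 2*(-2))) = (2*h)/(h + h*(6 + 4)) = (2*h)/(h + h*10) = (2*h)/(h + 10*h) = (2*h)/((11*h)) = (2*h)*(1/(11*h)) = 2/11)
M = 16/11 (M = (2/11)*8 = 16/11 ≈ 1.4545)
1/M = 1/(16/11) = 11/16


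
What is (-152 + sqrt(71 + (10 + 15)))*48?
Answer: -7296 + 192*sqrt(6) ≈ -6825.7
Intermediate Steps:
(-152 + sqrt(71 + (10 + 15)))*48 = (-152 + sqrt(71 + 25))*48 = (-152 + sqrt(96))*48 = (-152 + 4*sqrt(6))*48 = -7296 + 192*sqrt(6)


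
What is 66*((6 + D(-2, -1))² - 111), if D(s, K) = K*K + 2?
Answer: -1980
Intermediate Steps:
D(s, K) = 2 + K² (D(s, K) = K² + 2 = 2 + K²)
66*((6 + D(-2, -1))² - 111) = 66*((6 + (2 + (-1)²))² - 111) = 66*((6 + (2 + 1))² - 111) = 66*((6 + 3)² - 111) = 66*(9² - 111) = 66*(81 - 111) = 66*(-30) = -1980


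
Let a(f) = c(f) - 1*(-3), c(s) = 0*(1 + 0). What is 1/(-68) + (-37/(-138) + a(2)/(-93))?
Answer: 32167/145452 ≈ 0.22115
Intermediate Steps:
c(s) = 0 (c(s) = 0*1 = 0)
a(f) = 3 (a(f) = 0 - 1*(-3) = 0 + 3 = 3)
1/(-68) + (-37/(-138) + a(2)/(-93)) = 1/(-68) + (-37/(-138) + 3/(-93)) = -1/68 + (-37*(-1/138) + 3*(-1/93)) = -1/68 + (37/138 - 1/31) = -1/68 + 1009/4278 = 32167/145452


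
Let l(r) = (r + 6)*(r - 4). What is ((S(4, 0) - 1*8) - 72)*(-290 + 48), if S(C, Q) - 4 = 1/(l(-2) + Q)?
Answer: 220825/12 ≈ 18402.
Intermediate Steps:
l(r) = (-4 + r)*(6 + r) (l(r) = (6 + r)*(-4 + r) = (-4 + r)*(6 + r))
S(C, Q) = 4 + 1/(-24 + Q) (S(C, Q) = 4 + 1/((-24 + (-2)**2 + 2*(-2)) + Q) = 4 + 1/((-24 + 4 - 4) + Q) = 4 + 1/(-24 + Q))
((S(4, 0) - 1*8) - 72)*(-290 + 48) = (((-95 + 4*0)/(-24 + 0) - 1*8) - 72)*(-290 + 48) = (((-95 + 0)/(-24) - 8) - 72)*(-242) = ((-1/24*(-95) - 8) - 72)*(-242) = ((95/24 - 8) - 72)*(-242) = (-97/24 - 72)*(-242) = -1825/24*(-242) = 220825/12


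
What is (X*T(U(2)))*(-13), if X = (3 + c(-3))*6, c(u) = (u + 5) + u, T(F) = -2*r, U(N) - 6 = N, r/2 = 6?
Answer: 3744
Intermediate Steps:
r = 12 (r = 2*6 = 12)
U(N) = 6 + N
T(F) = -24 (T(F) = -2*12 = -24)
c(u) = 5 + 2*u (c(u) = (5 + u) + u = 5 + 2*u)
X = 12 (X = (3 + (5 + 2*(-3)))*6 = (3 + (5 - 6))*6 = (3 - 1)*6 = 2*6 = 12)
(X*T(U(2)))*(-13) = (12*(-24))*(-13) = -288*(-13) = 3744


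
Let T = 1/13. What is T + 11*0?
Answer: 1/13 ≈ 0.076923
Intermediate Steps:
T = 1/13 ≈ 0.076923
T + 11*0 = 1/13 + 11*0 = 1/13 + 0 = 1/13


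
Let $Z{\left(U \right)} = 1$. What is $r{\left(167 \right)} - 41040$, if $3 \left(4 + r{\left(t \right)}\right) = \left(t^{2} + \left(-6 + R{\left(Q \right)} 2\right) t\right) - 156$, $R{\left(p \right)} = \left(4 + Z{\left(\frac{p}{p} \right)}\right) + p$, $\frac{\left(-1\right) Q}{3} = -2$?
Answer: $-30909$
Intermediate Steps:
$Q = 6$ ($Q = \left(-3\right) \left(-2\right) = 6$)
$R{\left(p \right)} = 5 + p$ ($R{\left(p \right)} = \left(4 + 1\right) + p = 5 + p$)
$r{\left(t \right)} = -56 + \frac{t^{2}}{3} + \frac{16 t}{3}$ ($r{\left(t \right)} = -4 + \frac{\left(t^{2} + \left(-6 + \left(5 + 6\right) 2\right) t\right) - 156}{3} = -4 + \frac{\left(t^{2} + \left(-6 + 11 \cdot 2\right) t\right) - 156}{3} = -4 + \frac{\left(t^{2} + \left(-6 + 22\right) t\right) - 156}{3} = -4 + \frac{\left(t^{2} + 16 t\right) - 156}{3} = -4 + \frac{-156 + t^{2} + 16 t}{3} = -4 + \left(-52 + \frac{t^{2}}{3} + \frac{16 t}{3}\right) = -56 + \frac{t^{2}}{3} + \frac{16 t}{3}$)
$r{\left(167 \right)} - 41040 = \left(-56 + \frac{167^{2}}{3} + \frac{16}{3} \cdot 167\right) - 41040 = \left(-56 + \frac{1}{3} \cdot 27889 + \frac{2672}{3}\right) - 41040 = \left(-56 + \frac{27889}{3} + \frac{2672}{3}\right) - 41040 = 10131 - 41040 = -30909$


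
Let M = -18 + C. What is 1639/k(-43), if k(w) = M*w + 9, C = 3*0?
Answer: 1639/783 ≈ 2.0932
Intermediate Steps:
C = 0
M = -18 (M = -18 + 0 = -18)
k(w) = 9 - 18*w (k(w) = -18*w + 9 = 9 - 18*w)
1639/k(-43) = 1639/(9 - 18*(-43)) = 1639/(9 + 774) = 1639/783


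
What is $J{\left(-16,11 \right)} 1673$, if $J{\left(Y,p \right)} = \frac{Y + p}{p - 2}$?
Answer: $- \frac{8365}{9} \approx -929.44$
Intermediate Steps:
$J{\left(Y,p \right)} = \frac{Y + p}{-2 + p}$
$J{\left(-16,11 \right)} 1673 = \frac{-16 + 11}{-2 + 11} \cdot 1673 = \frac{1}{9} \left(-5\right) 1673 = \left(- \frac{5}{9}\right) 1673 = - \frac{8365}{9}$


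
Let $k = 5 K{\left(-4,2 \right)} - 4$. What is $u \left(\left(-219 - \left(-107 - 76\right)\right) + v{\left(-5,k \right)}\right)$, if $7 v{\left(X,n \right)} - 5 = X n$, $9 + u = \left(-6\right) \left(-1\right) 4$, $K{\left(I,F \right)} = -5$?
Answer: $- \frac{1530}{7} \approx -218.57$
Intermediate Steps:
$k = -29$ ($k = 5 \left(-5\right) - 4 = -25 - 4 = -29$)
$u = 15$ ($u = -9 + \left(-6\right) \left(-1\right) 4 = -9 + 6 \cdot 4 = -9 + 24 = 15$)
$v{\left(X,n \right)} = \frac{5}{7} + \frac{X n}{7}$
$u \left(\left(-219 - \left(-107 - 76\right)\right) + v{\left(-5,k \right)}\right) = 15 \left(\left(-219 - \left(-107 - 76\right)\right) + \left(\frac{5}{7} + \frac{1}{7} \left(-5\right) \left(-29\right)\right)\right) = 15 \left(\left(-219 - \left(-107 - 76\right)\right) + \left(\frac{5}{7} + \frac{145}{7}\right)\right) = 15 \left(\left(-219 - -183\right) + \frac{150}{7}\right) = 15 \left(\left(-219 + 183\right) + \frac{150}{7}\right) = 15 \left(-36 + \frac{150}{7}\right) = 15 \left(- \frac{102}{7}\right) = - \frac{1530}{7}$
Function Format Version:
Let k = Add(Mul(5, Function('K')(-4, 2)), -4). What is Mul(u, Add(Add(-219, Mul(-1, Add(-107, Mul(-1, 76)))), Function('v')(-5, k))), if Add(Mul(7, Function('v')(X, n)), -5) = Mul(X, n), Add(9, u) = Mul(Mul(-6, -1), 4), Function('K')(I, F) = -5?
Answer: Rational(-1530, 7) ≈ -218.57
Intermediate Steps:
k = -29 (k = Add(Mul(5, -5), -4) = Add(-25, -4) = -29)
u = 15 (u = Add(-9, Mul(Mul(-6, -1), 4)) = Add(-9, Mul(6, 4)) = Add(-9, 24) = 15)
Function('v')(X, n) = Add(Rational(5, 7), Mul(Rational(1, 7), X, n)) (Function('v')(X, n) = Add(Rational(5, 7), Mul(Rational(1, 7), Mul(X, n))) = Add(Rational(5, 7), Mul(Rational(1, 7), X, n)))
Mul(u, Add(Add(-219, Mul(-1, Add(-107, Mul(-1, 76)))), Function('v')(-5, k))) = Mul(15, Add(Add(-219, Mul(-1, Add(-107, Mul(-1, 76)))), Add(Rational(5, 7), Mul(Rational(1, 7), -5, -29)))) = Mul(15, Add(Add(-219, Mul(-1, Add(-107, -76))), Add(Rational(5, 7), Rational(145, 7)))) = Mul(15, Add(Add(-219, Mul(-1, -183)), Rational(150, 7))) = Mul(15, Add(Add(-219, 183), Rational(150, 7))) = Mul(15, Add(-36, Rational(150, 7))) = Mul(15, Rational(-102, 7)) = Rational(-1530, 7)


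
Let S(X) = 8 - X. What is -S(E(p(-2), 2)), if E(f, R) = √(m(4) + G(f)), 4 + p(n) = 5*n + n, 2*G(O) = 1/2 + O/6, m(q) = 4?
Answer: -8 + √105/6 ≈ -6.2922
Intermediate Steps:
G(O) = ¼ + O/12 (G(O) = (1/2 + O/6)/2 = (1*(½) + O*(⅙))/2 = (½ + O/6)/2 = ¼ + O/12)
p(n) = -4 + 6*n (p(n) = -4 + (5*n + n) = -4 + 6*n)
E(f, R) = √(17/4 + f/12) (E(f, R) = √(4 + (¼ + f/12)) = √(17/4 + f/12))
-S(E(p(-2), 2)) = -(8 - √(153 + 3*(-4 + 6*(-2)))/6) = -(8 - √(153 + 3*(-4 - 12))/6) = -(8 - √(153 + 3*(-16))/6) = -(8 - √(153 - 48)/6) = -(8 - √105/6) = -8 + √105/6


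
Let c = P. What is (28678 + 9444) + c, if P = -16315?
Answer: 21807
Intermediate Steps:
c = -16315
(28678 + 9444) + c = (28678 + 9444) - 16315 = 38122 - 16315 = 21807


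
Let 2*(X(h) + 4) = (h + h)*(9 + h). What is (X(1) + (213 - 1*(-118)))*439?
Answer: 147943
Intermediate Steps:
X(h) = -4 + h*(9 + h) (X(h) = -4 + ((h + h)*(9 + h))/2 = -4 + ((2*h)*(9 + h))/2 = -4 + (2*h*(9 + h))/2 = -4 + h*(9 + h))
(X(1) + (213 - 1*(-118)))*439 = ((-4 + 1² + 9*1) + (213 - 1*(-118)))*439 = ((-4 + 1 + 9) + (213 + 118))*439 = (6 + 331)*439 = 337*439 = 147943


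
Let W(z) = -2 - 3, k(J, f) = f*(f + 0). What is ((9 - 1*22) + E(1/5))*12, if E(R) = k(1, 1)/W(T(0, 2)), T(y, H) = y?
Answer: -792/5 ≈ -158.40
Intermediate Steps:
k(J, f) = f² (k(J, f) = f*f = f²)
W(z) = -5
E(R) = -⅕ (E(R) = 1²/(-5) = 1*(-⅕) = -⅕)
((9 - 1*22) + E(1/5))*12 = ((9 - 1*22) - ⅕)*12 = ((9 - 22) - ⅕)*12 = (-13 - ⅕)*12 = -66/5*12 = -792/5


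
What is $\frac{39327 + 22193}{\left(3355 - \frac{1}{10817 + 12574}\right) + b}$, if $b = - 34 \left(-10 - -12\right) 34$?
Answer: $\frac{359753580}{6099203} \approx 58.984$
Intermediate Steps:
$b = -2312$ ($b = - 34 \left(-10 + 12\right) 34 = \left(-34\right) 2 \cdot 34 = \left(-68\right) 34 = -2312$)
$\frac{39327 + 22193}{\left(3355 - \frac{1}{10817 + 12574}\right) + b} = \frac{39327 + 22193}{\left(3355 - \frac{1}{10817 + 12574}\right) - 2312} = \frac{61520}{\left(3355 - \frac{1}{23391}\right) - 2312} = \frac{61520}{\frac{78476804}{23391} - 2312} = \frac{61520}{\frac{24396812}{23391}} = 61520 \cdot \frac{23391}{24396812} = \frac{359753580}{6099203}$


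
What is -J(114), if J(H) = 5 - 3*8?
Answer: 19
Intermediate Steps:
J(H) = -19 (J(H) = 5 - 24 = -19)
-J(114) = -1*(-19) = 19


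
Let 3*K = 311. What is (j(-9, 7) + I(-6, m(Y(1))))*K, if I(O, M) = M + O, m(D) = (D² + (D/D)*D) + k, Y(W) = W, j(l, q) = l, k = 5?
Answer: -2488/3 ≈ -829.33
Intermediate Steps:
K = 311/3 (K = (⅓)*311 = 311/3 ≈ 103.67)
m(D) = 5 + D + D² (m(D) = (D² + (D/D)*D) + 5 = (D² + 1*D) + 5 = (D² + D) + 5 = (D + D²) + 5 = 5 + D + D²)
(j(-9, 7) + I(-6, m(Y(1))))*K = (-9 + ((5 + 1 + 1²) - 6))*(311/3) = (-9 + ((5 + 1 + 1) - 6))*(311/3) = (-9 + (7 - 6))*(311/3) = (-9 + 1)*(311/3) = -8*311/3 = -2488/3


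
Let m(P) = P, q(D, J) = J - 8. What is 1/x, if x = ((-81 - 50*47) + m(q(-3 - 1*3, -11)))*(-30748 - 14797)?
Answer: 1/111585250 ≈ 8.9618e-9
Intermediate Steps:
q(D, J) = -8 + J
x = 111585250 (x = ((-81 - 50*47) + (-8 - 11))*(-30748 - 14797) = ((-81 - 2350) - 19)*(-45545) = (-2431 - 19)*(-45545) = -2450*(-45545) = 111585250)
1/x = 1/111585250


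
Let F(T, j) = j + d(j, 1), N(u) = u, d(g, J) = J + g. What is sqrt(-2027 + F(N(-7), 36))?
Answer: I*sqrt(1954) ≈ 44.204*I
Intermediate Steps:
F(T, j) = 1 + 2*j (F(T, j) = j + (1 + j) = 1 + 2*j)
sqrt(-2027 + F(N(-7), 36)) = sqrt(-2027 + (1 + 2*36)) = sqrt(-2027 + (1 + 72)) = sqrt(-2027 + 73) = sqrt(-1954) = I*sqrt(1954)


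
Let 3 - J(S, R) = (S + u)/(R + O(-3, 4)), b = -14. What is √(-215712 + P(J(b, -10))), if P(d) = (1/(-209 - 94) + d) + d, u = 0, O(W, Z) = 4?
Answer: I*√19804180899/303 ≈ 464.45*I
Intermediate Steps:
J(S, R) = 3 - S/(4 + R) (J(S, R) = 3 - (S + 0)/(R + 4) = 3 - S/(4 + R))
P(d) = -1/303 + 2*d (P(d) = (1/(-303) + d) + d = (-1/303 + d) + d = -1/303 + 2*d)
√(-215712 + P(J(b, -10))) = √(-215712 + (-1/303 + 2*((12 - 1*(-14) + 3*(-10))/(4 - 10)))) = √(-215712 + (-1/303 + 2*((12 + 14 - 30)/(-6)))) = √(-215712 + (-1/303 + 2*(-⅙*(-4)))) = √(-215712 + (-1/303 + 2*(⅔))) = √(-215712 + (-1/303 + 4/3)) = √(-215712 + 403/303) = √(-65360333/303) = I*√19804180899/303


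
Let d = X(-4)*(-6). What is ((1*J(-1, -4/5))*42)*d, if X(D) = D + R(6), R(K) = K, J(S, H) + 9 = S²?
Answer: 4032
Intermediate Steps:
J(S, H) = -9 + S²
X(D) = 6 + D (X(D) = D + 6 = 6 + D)
d = -12 (d = (6 - 4)*(-6) = 2*(-6) = -12)
((1*J(-1, -4/5))*42)*d = ((1*(-9 + (-1)²))*42)*(-12) = ((1*(-9 + 1))*42)*(-12) = ((1*(-8))*42)*(-12) = -8*42*(-12) = -336*(-12) = 4032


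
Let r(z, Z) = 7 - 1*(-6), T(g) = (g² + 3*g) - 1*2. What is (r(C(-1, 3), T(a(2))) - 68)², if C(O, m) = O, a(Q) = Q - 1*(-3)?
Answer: 3025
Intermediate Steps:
a(Q) = 3 + Q (a(Q) = Q + 3 = 3 + Q)
T(g) = -2 + g² + 3*g (T(g) = (g² + 3*g) - 2 = -2 + g² + 3*g)
r(z, Z) = 13 (r(z, Z) = 7 + 6 = 13)
(r(C(-1, 3), T(a(2))) - 68)² = (13 - 68)² = (-55)² = 3025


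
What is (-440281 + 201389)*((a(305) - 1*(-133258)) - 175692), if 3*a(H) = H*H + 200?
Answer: 2713574228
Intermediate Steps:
a(H) = 200/3 + H**2/3 (a(H) = (H*H + 200)/3 = (H**2 + 200)/3 = (200 + H**2)/3 = 200/3 + H**2/3)
(-440281 + 201389)*((a(305) - 1*(-133258)) - 175692) = (-440281 + 201389)*(((200/3 + (1/3)*305**2) - 1*(-133258)) - 175692) = -238892*(((200/3 + (1/3)*93025) + 133258) - 175692) = -238892*(((200/3 + 93025/3) + 133258) - 175692) = -238892*((31075 + 133258) - 175692) = -238892*(164333 - 175692) = -238892*(-11359) = 2713574228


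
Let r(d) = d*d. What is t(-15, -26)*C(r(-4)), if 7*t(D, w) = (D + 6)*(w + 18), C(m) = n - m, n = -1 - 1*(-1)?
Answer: -1152/7 ≈ -164.57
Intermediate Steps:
r(d) = d**2
n = 0 (n = -1 + 1 = 0)
C(m) = -m (C(m) = 0 - m = -m)
t(D, w) = (6 + D)*(18 + w)/7 (t(D, w) = ((D + 6)*(w + 18))/7 = ((6 + D)*(18 + w))/7 = (6 + D)*(18 + w)/7)
t(-15, -26)*C(r(-4)) = (108/7 + (6/7)*(-26) + (18/7)*(-15) + (1/7)*(-15)*(-26))*(-1*(-4)**2) = (108/7 - 156/7 - 270/7 + 390/7)*(-1*16) = (72/7)*(-16) = -1152/7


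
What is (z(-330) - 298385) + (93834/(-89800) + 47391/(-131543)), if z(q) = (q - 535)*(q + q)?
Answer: 1609541785501669/5906280700 ≈ 2.7251e+5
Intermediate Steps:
z(q) = 2*q*(-535 + q) (z(q) = (-535 + q)*(2*q) = 2*q*(-535 + q))
(z(-330) - 298385) + (93834/(-89800) + 47391/(-131543)) = (2*(-330)*(-535 - 330) - 298385) + (93834/(-89800) + 47391/(-131543)) = (2*(-330)*(-865) - 298385) + (93834*(-1/89800) + 47391*(-1/131543)) = (570900 - 298385) + (-46917/44900 - 47391/131543) = 272515 - 8299458831/5906280700 = 1609541785501669/5906280700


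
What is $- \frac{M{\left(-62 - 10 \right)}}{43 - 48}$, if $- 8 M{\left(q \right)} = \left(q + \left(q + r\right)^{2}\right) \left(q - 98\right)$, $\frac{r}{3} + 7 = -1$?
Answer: $38862$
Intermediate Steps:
$r = -24$ ($r = -21 + 3 \left(-1\right) = -21 - 3 = -24$)
$M{\left(q \right)} = - \frac{\left(-98 + q\right) \left(q + \left(-24 + q\right)^{2}\right)}{8}$ ($M{\left(q \right)} = - \frac{\left(q + \left(q - 24\right)^{2}\right) \left(q - 98\right)}{8} = - \frac{\left(q + \left(-24 + q\right)^{2}\right) \left(-98 + q\right)}{8} = - \frac{\left(-98 + q\right) \left(q + \left(-24 + q\right)^{2}\right)}{8}$)
$- \frac{M{\left(-62 - 10 \right)}}{43 - 48} = - \frac{7056 - \frac{2591 \left(-62 - 10\right)}{4} - \frac{\left(-62 - 10\right)^{3}}{8} + \frac{145 \left(-62 - 10\right)^{2}}{8}}{43 - 48} = - \frac{7056 - -46638 - \frac{\left(-72\right)^{3}}{8} + \frac{145 \left(-72\right)^{2}}{8}}{-5} = - \frac{\left(7056 + 46638 - -46656 + \frac{145}{8} \cdot 5184\right) \left(-1\right)}{5} = - \frac{\left(7056 + 46638 + 46656 + 93960\right) \left(-1\right)}{5} = - \frac{194310 \left(-1\right)}{5} = \left(-1\right) \left(-38862\right) = 38862$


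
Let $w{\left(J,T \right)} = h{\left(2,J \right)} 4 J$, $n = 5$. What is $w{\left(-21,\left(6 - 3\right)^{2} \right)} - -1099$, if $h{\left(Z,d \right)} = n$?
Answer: $679$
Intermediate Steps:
$h{\left(Z,d \right)} = 5$
$w{\left(J,T \right)} = 20 J$ ($w{\left(J,T \right)} = 5 \cdot 4 J = 20 J$)
$w{\left(-21,\left(6 - 3\right)^{2} \right)} - -1099 = 20 \left(-21\right) - -1099 = -420 + 1099 = 679$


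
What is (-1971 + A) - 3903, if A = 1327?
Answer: -4547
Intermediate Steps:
(-1971 + A) - 3903 = (-1971 + 1327) - 3903 = -644 - 3903 = -4547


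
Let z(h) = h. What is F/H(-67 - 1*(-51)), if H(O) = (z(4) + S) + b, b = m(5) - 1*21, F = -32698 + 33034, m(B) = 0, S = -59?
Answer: -84/19 ≈ -4.4211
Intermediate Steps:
F = 336
b = -21 (b = 0 - 1*21 = 0 - 21 = -21)
H(O) = -76 (H(O) = (4 - 59) - 21 = -55 - 21 = -76)
F/H(-67 - 1*(-51)) = 336/(-76) = 336*(-1/76) = -84/19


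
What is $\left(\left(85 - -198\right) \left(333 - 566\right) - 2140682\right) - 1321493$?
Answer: $-3528114$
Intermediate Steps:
$\left(\left(85 - -198\right) \left(333 - 566\right) - 2140682\right) - 1321493 = \left(\left(85 + 198\right) \left(-233\right) - 2140682\right) - 1321493 = \left(283 \left(-233\right) - 2140682\right) - 1321493 = \left(-65939 - 2140682\right) - 1321493 = -2206621 - 1321493 = -3528114$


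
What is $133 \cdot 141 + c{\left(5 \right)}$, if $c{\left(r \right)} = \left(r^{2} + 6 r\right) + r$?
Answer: $18813$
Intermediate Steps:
$c{\left(r \right)} = r^{2} + 7 r$
$133 \cdot 141 + c{\left(5 \right)} = 133 \cdot 141 + 5 \left(7 + 5\right) = 18753 + 5 \cdot 12 = 18753 + 60 = 18813$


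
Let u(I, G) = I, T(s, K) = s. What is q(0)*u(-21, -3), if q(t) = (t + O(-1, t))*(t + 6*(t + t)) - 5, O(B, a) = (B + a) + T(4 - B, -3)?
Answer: 105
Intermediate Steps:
O(B, a) = 4 + a (O(B, a) = (B + a) + (4 - B) = 4 + a)
q(t) = -5 + 13*t*(4 + 2*t) (q(t) = (t + (4 + t))*(t + 6*(t + t)) - 5 = (4 + 2*t)*(t + 6*(2*t)) - 5 = (4 + 2*t)*(t + 12*t) - 5 = (4 + 2*t)*(13*t) - 5 = 13*t*(4 + 2*t) - 5 = -5 + 13*t*(4 + 2*t))
q(0)*u(-21, -3) = (-5 + 26*0² + 52*0)*(-21) = (-5 + 26*0 + 0)*(-21) = (-5 + 0 + 0)*(-21) = -5*(-21) = 105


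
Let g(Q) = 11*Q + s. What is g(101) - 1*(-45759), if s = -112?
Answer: 46758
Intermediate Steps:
g(Q) = -112 + 11*Q (g(Q) = 11*Q - 112 = -112 + 11*Q)
g(101) - 1*(-45759) = (-112 + 11*101) - 1*(-45759) = (-112 + 1111) + 45759 = 999 + 45759 = 46758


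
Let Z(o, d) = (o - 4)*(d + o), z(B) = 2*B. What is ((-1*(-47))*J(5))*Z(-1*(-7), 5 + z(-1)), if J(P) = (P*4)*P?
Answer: 141000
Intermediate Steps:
J(P) = 4*P² (J(P) = (4*P)*P = 4*P²)
Z(o, d) = (-4 + o)*(d + o)
((-1*(-47))*J(5))*Z(-1*(-7), 5 + z(-1)) = ((-1*(-47))*(4*5²))*((-1*(-7))² - 4*(5 + 2*(-1)) - (-4)*(-7) + (5 + 2*(-1))*(-1*(-7))) = (47*(4*25))*(7² - 4*(5 - 2) - 4*7 + (5 - 2)*7) = (47*100)*(49 - 4*3 - 28 + 3*7) = 4700*(49 - 12 - 28 + 21) = 4700*30 = 141000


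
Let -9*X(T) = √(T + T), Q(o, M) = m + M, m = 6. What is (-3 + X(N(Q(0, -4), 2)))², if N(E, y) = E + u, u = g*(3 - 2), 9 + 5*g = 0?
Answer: (135 + √10)²/2025 ≈ 9.4266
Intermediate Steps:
Q(o, M) = 6 + M
g = -9/5 (g = -9/5 + (⅕)*0 = -9/5 + 0 = -9/5 ≈ -1.8000)
u = -9/5 (u = -9*(3 - 2)/5 = -9/5*1 = -9/5 ≈ -1.8000)
N(E, y) = -9/5 + E (N(E, y) = E - 9/5 = -9/5 + E)
X(T) = -√2*√T/9 (X(T) = -√(T + T)/9 = -√2*√T/9)
(-3 + X(N(Q(0, -4), 2)))² = (-3 - √2*√(-9/5 + (6 - 4))/9)² = (-3 - √2*√(-9/5 + 2)/9)² = (-3 - √2*√(⅕)/9)² = (-3 - √2*√5/5/9)² = (-3 - √10/45)²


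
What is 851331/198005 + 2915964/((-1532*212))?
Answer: -75219191079/16077213980 ≈ -4.6786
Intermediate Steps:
851331/198005 + 2915964/((-1532*212)) = 851331*(1/198005) + 2915964/(-324784) = 851331/198005 + 2915964*(-1/324784) = 851331/198005 - 728991/81196 = -75219191079/16077213980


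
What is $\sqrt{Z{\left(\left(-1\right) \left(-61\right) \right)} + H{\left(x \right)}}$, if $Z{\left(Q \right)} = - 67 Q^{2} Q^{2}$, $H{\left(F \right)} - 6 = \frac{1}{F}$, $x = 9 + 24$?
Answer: $\frac{2 i \sqrt{252558522579}}{33} \approx 30458.0 i$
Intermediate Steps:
$x = 33$
$H{\left(F \right)} = 6 + \frac{1}{F}$
$Z{\left(Q \right)} = - 67 Q^{4}$
$\sqrt{Z{\left(\left(-1\right) \left(-61\right) \right)} + H{\left(x \right)}} = \sqrt{- 67 \left(\left(-1\right) \left(-61\right)\right)^{4} + \left(6 + \frac{1}{33}\right)} = \sqrt{- 67 \cdot 61^{4} + \left(6 + \frac{1}{33}\right)} = \sqrt{\left(-67\right) 13845841 + \frac{199}{33}} = \sqrt{-927671347 + \frac{199}{33}} = \sqrt{- \frac{30613154252}{33}} = \frac{2 i \sqrt{252558522579}}{33}$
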